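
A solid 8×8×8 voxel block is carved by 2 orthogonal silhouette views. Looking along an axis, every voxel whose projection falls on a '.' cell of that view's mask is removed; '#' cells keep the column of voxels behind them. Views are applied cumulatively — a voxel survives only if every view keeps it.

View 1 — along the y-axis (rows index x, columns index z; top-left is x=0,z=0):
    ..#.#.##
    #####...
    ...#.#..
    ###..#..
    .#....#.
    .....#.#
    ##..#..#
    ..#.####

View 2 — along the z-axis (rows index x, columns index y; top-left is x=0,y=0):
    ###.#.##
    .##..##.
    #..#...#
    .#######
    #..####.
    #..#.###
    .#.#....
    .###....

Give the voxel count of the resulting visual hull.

full grid |V| = 512
V1 y: intersect with XZ mask (28 set) -- 224 left
V2 z: intersect with XY mask (35 set) -- 121 left

121 voxels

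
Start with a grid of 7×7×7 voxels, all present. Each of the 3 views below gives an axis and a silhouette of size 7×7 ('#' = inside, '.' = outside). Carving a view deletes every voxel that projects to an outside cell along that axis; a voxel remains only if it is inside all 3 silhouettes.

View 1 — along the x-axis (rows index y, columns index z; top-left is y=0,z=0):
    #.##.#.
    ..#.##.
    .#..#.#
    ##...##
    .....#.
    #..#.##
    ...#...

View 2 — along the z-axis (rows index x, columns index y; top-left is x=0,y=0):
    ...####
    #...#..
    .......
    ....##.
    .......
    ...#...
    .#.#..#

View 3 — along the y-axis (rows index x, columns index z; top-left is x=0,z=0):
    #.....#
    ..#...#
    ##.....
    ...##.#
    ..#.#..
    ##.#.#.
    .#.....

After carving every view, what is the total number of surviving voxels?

initial block: 7^3 = 343
V1 x: intersect with YZ mask (20 set) -- 140 left
V2 z: intersect with XY mask (12 set) -- 32 left
V3 y: intersect with XZ mask (16 set) -- 11 left

11 voxels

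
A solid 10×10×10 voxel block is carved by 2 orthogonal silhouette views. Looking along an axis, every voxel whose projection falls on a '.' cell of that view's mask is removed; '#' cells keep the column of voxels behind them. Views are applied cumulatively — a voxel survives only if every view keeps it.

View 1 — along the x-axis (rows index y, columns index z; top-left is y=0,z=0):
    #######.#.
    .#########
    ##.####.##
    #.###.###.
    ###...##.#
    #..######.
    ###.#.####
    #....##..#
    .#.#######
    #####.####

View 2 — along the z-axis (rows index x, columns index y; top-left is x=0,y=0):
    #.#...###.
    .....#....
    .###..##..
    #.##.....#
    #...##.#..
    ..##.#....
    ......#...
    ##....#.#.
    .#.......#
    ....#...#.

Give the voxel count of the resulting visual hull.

full grid |V| = 1000
V1 x: intersect with YZ mask (74 set) -- 740 left
V2 z: intersect with XY mask (31 set) -- 231 left

231 voxels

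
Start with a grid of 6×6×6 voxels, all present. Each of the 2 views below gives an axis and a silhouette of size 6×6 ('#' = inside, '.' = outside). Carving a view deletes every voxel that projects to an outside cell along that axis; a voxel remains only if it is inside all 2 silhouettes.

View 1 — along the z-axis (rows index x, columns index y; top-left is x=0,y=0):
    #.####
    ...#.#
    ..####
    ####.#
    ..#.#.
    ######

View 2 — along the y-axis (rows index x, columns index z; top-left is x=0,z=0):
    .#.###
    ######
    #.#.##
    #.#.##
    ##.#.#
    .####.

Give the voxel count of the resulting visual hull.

full grid |V| = 216
after view 1 [z-axis, 24 of 36 cells solid] → remaining = 144
after view 2 [y-axis, 26 of 36 cells solid] → remaining = 100

|visual hull| = 100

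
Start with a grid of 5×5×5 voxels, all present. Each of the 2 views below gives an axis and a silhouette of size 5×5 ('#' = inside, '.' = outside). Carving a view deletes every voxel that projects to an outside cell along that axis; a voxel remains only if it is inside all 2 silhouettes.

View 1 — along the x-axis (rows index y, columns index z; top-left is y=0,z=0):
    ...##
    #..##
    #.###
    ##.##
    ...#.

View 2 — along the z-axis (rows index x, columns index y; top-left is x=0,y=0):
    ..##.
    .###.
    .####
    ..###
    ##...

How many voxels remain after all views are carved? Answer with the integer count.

start: 5×5×5 = 125 voxels
after view 1 [x-axis, 14 of 25 cells solid] → remaining = 70
after view 2 [z-axis, 14 of 25 cells solid] → remaining = 45

45 voxels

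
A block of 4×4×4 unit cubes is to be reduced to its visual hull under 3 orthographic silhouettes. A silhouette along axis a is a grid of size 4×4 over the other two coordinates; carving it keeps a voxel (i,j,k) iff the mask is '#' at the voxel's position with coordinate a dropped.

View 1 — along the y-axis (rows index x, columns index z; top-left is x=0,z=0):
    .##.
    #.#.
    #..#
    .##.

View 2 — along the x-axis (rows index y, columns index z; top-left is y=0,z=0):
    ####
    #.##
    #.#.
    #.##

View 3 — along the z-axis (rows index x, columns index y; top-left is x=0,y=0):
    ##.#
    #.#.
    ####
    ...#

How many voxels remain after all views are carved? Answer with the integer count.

remaining voxels: 16

initial block: 4^3 = 64
after view 1 [y-axis, 8 of 16 cells solid] → remaining = 32
after view 2 [x-axis, 12 of 16 cells solid] → remaining = 25
after view 3 [z-axis, 10 of 16 cells solid] → remaining = 16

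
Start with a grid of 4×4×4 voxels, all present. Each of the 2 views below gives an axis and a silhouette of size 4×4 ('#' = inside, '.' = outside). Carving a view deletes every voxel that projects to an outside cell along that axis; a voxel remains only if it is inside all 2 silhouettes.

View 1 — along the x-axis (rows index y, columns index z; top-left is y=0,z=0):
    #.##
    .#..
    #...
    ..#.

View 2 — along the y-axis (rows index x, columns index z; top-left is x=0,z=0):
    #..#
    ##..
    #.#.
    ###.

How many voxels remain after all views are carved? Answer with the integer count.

full grid |V| = 64
V1 x: intersect with YZ mask (6 set) -- 24 left
V2 y: intersect with XZ mask (9 set) -- 15 left

voxel count = 15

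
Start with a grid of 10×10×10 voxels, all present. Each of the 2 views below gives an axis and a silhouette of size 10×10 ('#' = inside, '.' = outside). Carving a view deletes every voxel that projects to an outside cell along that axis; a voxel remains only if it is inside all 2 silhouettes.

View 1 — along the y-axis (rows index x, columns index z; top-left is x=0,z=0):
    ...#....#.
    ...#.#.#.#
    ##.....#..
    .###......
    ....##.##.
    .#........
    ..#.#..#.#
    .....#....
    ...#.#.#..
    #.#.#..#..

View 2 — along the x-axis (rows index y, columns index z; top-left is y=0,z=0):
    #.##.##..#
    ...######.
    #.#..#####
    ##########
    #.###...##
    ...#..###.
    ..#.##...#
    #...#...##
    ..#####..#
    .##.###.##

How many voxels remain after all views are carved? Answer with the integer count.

initial block: 10^3 = 1000
after view 1 [y-axis, 29 of 100 cells solid] → remaining = 290
after view 2 [x-axis, 60 of 100 cells solid] → remaining = 164

|visual hull| = 164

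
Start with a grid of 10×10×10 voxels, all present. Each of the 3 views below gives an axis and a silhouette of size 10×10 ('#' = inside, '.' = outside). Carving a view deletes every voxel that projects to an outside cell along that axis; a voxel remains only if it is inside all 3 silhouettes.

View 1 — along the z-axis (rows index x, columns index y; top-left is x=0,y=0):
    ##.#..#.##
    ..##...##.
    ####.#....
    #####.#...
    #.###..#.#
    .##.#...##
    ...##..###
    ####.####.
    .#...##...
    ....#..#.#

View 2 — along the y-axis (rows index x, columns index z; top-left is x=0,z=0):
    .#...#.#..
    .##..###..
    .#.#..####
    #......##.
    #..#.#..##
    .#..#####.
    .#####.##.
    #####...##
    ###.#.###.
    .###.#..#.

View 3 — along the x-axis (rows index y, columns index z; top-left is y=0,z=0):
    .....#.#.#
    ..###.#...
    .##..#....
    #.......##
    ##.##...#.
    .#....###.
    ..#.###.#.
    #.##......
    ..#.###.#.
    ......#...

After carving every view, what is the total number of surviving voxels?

initial block: 10^3 = 1000
carve view 1 (along z, XY-mask fill 51/100): 510 voxels remain
carve view 2 (along y, XZ-mask fill 54/100): 273 voxels remain
carve view 3 (along x, YZ-mask fill 36/100): 98 voxels remain

remaining voxels: 98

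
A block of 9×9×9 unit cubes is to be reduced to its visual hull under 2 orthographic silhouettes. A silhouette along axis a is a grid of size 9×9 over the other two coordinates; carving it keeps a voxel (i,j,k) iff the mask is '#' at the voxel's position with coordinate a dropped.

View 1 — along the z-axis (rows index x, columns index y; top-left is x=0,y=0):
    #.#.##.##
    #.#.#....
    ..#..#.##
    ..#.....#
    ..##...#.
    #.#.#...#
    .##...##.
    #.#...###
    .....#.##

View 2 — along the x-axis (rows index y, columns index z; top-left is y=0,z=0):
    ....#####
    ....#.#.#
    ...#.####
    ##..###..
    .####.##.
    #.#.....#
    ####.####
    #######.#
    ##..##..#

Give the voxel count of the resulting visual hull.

|visual hull| = 189

full grid |V| = 729
[1] z-view keeps 34 columns → grid now 306
[2] x-view keeps 48 columns → grid now 189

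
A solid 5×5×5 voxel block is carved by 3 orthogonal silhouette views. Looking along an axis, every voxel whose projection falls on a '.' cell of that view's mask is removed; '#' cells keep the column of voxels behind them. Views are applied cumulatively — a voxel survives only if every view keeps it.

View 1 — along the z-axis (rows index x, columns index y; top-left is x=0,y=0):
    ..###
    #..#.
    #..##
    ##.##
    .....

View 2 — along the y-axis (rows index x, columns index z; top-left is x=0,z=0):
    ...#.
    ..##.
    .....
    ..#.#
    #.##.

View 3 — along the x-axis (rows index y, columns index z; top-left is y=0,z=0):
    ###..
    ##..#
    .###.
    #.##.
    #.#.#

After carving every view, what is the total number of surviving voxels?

before carving: 125 voxels (5×5×5)
[1] z-view keeps 12 columns → grid now 60
[2] y-view keeps 8 columns → grid now 15
[3] x-view keeps 15 columns → grid now 10

remaining voxels: 10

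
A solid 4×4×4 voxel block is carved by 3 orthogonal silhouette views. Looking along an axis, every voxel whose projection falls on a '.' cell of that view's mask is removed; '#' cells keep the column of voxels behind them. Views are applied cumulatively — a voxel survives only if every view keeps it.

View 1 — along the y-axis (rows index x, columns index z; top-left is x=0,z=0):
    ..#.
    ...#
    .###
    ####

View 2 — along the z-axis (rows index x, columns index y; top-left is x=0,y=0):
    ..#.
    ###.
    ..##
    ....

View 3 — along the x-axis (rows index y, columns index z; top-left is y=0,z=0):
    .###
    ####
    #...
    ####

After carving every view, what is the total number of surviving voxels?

5 voxels

full grid |V| = 64
carve view 1 (along y, XZ-mask fill 9/16): 36 voxels remain
carve view 2 (along z, XY-mask fill 6/16): 10 voxels remain
carve view 3 (along x, YZ-mask fill 12/16): 5 voxels remain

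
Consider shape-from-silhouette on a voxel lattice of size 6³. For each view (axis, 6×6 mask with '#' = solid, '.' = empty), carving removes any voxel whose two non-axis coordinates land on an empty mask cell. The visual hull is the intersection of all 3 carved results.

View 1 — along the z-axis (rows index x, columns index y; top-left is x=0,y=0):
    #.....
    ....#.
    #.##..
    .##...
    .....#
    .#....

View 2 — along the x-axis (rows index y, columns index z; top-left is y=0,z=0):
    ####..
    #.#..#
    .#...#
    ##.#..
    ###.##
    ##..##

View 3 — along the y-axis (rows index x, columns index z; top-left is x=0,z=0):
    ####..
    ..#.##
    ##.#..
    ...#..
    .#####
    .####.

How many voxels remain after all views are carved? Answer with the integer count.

remaining voxels: 18

before carving: 216 voxels (6×6×6)
step 1: project along z, AND mask (9/36) → |grid| = 54
step 2: project along x, AND mask (21/36) → |grid| = 30
step 3: project along y, AND mask (20/36) → |grid| = 18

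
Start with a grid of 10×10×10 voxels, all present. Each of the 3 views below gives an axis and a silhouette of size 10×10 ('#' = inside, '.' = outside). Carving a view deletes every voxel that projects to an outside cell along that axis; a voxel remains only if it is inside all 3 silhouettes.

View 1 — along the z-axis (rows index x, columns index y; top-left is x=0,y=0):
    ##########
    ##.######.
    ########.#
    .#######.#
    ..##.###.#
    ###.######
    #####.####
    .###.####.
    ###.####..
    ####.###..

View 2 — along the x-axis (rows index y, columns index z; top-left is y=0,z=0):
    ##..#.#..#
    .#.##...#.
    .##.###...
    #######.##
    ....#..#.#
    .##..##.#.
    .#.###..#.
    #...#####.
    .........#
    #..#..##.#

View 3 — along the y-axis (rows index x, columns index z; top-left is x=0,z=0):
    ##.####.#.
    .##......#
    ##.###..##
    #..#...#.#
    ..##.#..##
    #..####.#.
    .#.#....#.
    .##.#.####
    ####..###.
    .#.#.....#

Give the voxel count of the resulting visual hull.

208 voxels

initial block: 10^3 = 1000
V1 z: intersect with XY mask (80 set) -- 800 left
V2 x: intersect with YZ mask (48 set) -- 399 left
V3 y: intersect with XZ mask (52 set) -- 208 left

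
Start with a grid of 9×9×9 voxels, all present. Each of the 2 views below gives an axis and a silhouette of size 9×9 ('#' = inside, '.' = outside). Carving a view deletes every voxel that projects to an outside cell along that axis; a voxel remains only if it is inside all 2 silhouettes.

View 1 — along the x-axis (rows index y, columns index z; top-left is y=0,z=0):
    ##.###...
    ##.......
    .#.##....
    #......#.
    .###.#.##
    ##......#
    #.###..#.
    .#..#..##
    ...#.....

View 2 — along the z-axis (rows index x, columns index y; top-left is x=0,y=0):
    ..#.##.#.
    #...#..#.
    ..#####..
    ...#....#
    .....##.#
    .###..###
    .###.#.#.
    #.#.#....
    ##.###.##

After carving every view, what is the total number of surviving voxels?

full grid |V| = 729
carve view 1 (along x, YZ-mask fill 31/81): 279 voxels remain
carve view 2 (along z, XY-mask fill 38/81): 130 voxels remain

remaining voxels: 130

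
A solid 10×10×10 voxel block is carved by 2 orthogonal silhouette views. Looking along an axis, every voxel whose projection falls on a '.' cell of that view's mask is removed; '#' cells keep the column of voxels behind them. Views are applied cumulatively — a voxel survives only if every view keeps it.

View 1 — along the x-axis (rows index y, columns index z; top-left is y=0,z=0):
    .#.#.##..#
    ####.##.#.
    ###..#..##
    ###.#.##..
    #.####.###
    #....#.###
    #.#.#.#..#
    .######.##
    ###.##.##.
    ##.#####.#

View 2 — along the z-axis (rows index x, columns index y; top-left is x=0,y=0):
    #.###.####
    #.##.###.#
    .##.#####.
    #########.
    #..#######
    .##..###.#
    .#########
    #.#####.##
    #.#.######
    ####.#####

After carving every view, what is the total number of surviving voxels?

start: 10×10×10 = 1000 voxels
[1] x-view keeps 65 columns → grid now 650
[2] z-view keeps 79 columns → grid now 509

remaining voxels: 509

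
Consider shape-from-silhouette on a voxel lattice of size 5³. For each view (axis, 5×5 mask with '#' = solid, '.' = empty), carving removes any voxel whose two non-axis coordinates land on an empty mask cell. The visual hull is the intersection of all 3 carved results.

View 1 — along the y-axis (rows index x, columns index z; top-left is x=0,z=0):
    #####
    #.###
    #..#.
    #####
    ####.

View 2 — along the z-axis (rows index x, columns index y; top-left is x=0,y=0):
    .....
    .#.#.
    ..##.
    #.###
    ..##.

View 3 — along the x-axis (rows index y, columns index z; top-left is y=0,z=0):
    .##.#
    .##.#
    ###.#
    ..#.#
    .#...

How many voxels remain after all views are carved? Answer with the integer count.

full grid |V| = 125
[1] y-view keeps 20 columns → grid now 100
[2] z-view keeps 10 columns → grid now 40
[3] x-view keeps 13 columns → grid now 19

voxel count = 19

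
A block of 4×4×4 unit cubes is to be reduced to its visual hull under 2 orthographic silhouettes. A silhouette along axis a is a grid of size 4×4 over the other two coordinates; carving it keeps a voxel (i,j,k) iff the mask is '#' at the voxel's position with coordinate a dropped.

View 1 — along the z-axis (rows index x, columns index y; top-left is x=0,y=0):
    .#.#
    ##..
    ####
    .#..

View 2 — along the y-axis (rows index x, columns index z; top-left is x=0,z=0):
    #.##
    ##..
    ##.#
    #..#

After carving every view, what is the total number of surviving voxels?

|visual hull| = 24

start: 4×4×4 = 64 voxels
carve view 1 (along z, XY-mask fill 9/16): 36 voxels remain
carve view 2 (along y, XZ-mask fill 10/16): 24 voxels remain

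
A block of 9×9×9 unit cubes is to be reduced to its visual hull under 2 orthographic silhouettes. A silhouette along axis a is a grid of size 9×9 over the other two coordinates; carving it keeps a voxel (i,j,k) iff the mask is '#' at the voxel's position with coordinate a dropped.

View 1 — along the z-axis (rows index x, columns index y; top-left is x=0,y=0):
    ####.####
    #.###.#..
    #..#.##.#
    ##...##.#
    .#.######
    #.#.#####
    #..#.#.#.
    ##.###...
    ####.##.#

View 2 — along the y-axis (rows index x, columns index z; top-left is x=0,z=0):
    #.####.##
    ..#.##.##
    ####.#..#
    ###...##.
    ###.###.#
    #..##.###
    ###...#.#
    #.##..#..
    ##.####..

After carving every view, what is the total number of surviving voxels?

voxel count = 309

full grid |V| = 729
V1 z: intersect with XY mask (53 set) -- 477 left
V2 y: intersect with XZ mask (51 set) -- 309 left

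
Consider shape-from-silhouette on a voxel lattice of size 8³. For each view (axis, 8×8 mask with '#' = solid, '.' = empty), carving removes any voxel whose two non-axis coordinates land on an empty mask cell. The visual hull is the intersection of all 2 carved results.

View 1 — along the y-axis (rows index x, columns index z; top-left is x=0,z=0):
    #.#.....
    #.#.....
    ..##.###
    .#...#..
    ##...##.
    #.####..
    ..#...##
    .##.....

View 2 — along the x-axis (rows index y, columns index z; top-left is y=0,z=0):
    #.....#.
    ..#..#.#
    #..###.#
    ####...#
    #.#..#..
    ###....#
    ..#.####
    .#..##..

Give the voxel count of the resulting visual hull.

voxel count = 102

start: 8×8×8 = 512 voxels
[1] y-view keeps 25 columns → grid now 200
[2] x-view keeps 30 columns → grid now 102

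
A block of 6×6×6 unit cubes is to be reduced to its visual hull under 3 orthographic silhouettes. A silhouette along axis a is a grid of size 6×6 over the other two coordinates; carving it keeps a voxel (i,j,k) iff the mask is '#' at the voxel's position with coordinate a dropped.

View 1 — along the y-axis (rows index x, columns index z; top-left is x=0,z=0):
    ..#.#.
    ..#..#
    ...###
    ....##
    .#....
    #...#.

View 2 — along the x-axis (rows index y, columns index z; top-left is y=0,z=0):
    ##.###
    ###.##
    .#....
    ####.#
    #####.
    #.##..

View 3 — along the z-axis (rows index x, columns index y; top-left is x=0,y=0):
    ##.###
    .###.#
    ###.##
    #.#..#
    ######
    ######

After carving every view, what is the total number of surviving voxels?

initial block: 6^3 = 216
carve view 1 (along y, XZ-mask fill 12/36): 72 voxels remain
carve view 2 (along x, YZ-mask fill 24/36): 43 voxels remain
carve view 3 (along z, XY-mask fill 29/36): 35 voxels remain

voxel count = 35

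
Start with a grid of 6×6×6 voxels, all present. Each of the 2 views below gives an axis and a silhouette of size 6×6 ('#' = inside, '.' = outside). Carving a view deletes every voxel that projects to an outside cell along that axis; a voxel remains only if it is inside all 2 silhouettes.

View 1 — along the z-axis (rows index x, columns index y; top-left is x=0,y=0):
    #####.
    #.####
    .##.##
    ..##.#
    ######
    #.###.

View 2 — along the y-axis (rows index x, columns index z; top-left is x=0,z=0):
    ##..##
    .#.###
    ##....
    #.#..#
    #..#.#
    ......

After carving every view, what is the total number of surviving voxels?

remaining voxels: 75

initial block: 6^3 = 216
carve view 1 (along z, XY-mask fill 27/36): 162 voxels remain
carve view 2 (along y, XZ-mask fill 16/36): 75 voxels remain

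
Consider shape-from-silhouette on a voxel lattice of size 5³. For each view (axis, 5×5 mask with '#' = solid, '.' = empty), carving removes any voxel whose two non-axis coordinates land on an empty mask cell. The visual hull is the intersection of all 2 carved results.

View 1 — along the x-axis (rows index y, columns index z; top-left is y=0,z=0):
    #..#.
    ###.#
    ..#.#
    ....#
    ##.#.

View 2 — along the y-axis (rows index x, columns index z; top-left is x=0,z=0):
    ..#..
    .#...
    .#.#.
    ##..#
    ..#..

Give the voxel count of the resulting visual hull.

remaining voxels: 18

initial block: 5^3 = 125
after view 1 [x-axis, 12 of 25 cells solid] → remaining = 60
after view 2 [y-axis, 8 of 25 cells solid] → remaining = 18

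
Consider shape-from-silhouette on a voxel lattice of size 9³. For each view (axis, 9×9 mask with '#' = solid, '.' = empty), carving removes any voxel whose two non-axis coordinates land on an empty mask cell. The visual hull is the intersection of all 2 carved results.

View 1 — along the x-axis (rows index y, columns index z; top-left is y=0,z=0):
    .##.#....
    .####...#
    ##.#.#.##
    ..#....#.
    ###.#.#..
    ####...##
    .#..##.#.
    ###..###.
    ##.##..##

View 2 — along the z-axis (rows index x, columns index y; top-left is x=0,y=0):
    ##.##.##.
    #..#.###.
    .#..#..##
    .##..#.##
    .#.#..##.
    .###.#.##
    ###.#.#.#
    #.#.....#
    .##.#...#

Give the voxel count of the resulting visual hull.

before carving: 729 voxels (9×9×9)
after view 1 [x-axis, 43 of 81 cells solid] → remaining = 387
after view 2 [z-axis, 43 of 81 cells solid] → remaining = 211

|visual hull| = 211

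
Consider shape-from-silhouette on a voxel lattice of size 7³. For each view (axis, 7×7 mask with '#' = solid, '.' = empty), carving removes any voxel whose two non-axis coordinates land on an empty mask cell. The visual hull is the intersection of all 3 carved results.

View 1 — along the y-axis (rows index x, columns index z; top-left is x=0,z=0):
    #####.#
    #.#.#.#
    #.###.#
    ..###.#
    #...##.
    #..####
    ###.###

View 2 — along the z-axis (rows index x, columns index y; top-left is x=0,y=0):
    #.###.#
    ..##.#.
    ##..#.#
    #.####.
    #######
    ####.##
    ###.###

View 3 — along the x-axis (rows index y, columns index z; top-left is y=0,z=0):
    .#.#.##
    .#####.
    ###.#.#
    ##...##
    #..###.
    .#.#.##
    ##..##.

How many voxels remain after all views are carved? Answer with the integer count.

full grid |V| = 343
carve view 1 (along y, XZ-mask fill 33/49): 231 voxels remain
carve view 2 (along z, XY-mask fill 36/49): 169 voxels remain
carve view 3 (along x, YZ-mask fill 30/49): 98 voxels remain

|visual hull| = 98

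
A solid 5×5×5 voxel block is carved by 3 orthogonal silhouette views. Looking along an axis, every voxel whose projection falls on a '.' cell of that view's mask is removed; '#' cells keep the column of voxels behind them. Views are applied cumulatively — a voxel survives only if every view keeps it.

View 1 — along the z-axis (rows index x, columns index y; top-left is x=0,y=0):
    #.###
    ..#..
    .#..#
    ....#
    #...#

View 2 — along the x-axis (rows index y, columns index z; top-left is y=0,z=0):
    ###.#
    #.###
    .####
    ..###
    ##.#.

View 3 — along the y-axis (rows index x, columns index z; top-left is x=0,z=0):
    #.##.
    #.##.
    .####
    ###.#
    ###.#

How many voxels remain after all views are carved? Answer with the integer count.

initial block: 5^3 = 125
[1] z-view keeps 10 columns → grid now 50
[2] x-view keeps 18 columns → grid now 35
[3] y-view keeps 18 columns → grid now 23

|visual hull| = 23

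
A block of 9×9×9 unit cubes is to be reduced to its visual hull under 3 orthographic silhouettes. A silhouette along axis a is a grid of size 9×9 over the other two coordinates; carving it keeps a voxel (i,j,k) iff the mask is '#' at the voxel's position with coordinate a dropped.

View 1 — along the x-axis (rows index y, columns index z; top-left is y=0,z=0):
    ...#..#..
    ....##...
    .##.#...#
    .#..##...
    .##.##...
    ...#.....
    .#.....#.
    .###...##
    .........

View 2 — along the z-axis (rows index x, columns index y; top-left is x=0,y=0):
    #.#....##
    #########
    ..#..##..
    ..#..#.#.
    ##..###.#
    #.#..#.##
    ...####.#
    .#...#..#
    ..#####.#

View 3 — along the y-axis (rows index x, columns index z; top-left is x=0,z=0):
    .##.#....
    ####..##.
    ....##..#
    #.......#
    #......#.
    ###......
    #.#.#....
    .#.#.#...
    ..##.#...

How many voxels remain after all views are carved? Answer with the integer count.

38 voxels

start: 9×9×9 = 729 voxels
[1] x-view keeps 23 columns → grid now 207
[2] z-view keeps 44 columns → grid now 101
[3] y-view keeps 28 columns → grid now 38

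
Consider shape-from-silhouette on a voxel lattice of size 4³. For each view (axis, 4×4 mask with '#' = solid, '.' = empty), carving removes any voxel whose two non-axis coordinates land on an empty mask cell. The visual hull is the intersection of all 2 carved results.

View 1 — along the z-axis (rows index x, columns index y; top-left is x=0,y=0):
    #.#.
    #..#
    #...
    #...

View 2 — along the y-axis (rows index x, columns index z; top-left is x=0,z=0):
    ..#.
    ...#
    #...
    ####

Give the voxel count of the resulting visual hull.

initial block: 4^3 = 64
V1 z: intersect with XY mask (6 set) -- 24 left
V2 y: intersect with XZ mask (7 set) -- 9 left

remaining voxels: 9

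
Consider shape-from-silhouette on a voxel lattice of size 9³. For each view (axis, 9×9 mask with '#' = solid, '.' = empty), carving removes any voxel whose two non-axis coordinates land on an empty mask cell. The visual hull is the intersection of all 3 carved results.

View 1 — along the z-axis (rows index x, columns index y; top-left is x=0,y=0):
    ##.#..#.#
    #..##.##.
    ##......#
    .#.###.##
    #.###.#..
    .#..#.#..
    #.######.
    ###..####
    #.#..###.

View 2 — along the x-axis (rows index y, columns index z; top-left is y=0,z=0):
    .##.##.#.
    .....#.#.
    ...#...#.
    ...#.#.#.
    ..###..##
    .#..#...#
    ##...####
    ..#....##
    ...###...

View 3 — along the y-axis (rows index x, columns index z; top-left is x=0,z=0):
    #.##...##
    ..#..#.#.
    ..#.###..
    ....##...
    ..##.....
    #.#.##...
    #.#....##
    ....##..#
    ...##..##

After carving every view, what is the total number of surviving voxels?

remaining voxels: 76

initial block: 9^3 = 729
V1 z: intersect with XY mask (46 set) -- 414 left
V2 x: intersect with YZ mask (32 set) -- 174 left
V3 y: intersect with XZ mask (31 set) -- 76 left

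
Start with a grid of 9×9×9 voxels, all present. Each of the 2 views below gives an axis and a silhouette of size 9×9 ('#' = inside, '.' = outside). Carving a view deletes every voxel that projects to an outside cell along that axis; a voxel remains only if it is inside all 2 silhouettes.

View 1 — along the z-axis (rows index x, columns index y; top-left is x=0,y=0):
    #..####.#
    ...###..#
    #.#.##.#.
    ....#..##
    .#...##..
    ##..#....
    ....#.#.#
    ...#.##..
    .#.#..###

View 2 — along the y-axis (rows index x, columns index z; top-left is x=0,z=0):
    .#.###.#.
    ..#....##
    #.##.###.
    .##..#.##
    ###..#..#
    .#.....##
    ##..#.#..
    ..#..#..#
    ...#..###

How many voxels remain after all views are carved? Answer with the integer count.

initial block: 9^3 = 729
V1 z: intersect with XY mask (35 set) -- 315 left
V2 y: intersect with XZ mask (38 set) -- 152 left

152 voxels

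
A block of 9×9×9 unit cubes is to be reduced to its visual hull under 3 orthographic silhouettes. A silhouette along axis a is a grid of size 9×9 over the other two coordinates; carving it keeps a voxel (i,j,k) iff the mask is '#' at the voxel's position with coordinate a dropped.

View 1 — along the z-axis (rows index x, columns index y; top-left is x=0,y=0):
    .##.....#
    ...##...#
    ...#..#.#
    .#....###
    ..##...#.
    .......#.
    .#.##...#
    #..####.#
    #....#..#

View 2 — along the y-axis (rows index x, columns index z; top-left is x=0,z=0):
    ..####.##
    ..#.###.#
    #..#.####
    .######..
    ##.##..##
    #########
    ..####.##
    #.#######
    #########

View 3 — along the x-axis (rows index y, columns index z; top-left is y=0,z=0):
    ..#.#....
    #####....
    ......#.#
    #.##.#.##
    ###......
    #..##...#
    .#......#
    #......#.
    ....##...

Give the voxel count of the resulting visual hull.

voxel count = 71

initial block: 9^3 = 729
step 1: project along z, AND mask (30/81) → |grid| = 270
step 2: project along y, AND mask (61/81) → |grid| = 201
step 3: project along x, AND mask (28/81) → |grid| = 71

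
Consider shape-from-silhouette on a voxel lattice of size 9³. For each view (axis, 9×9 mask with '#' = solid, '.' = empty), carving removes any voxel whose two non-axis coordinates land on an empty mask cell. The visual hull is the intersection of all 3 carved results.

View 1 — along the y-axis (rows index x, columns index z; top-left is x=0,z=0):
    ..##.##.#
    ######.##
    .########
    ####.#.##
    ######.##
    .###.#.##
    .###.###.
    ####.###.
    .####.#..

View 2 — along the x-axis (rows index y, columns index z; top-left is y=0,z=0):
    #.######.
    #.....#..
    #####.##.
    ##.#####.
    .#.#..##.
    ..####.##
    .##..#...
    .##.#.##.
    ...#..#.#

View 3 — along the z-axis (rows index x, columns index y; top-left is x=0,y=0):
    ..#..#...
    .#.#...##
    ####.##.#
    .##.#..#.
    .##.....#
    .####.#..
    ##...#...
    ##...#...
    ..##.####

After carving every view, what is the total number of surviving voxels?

|visual hull| = 128

full grid |V| = 729
carve view 1 (along y, XZ-mask fill 60/81): 540 voxels remain
carve view 2 (along x, YZ-mask fill 44/81): 296 voxels remain
carve view 3 (along z, XY-mask fill 37/81): 128 voxels remain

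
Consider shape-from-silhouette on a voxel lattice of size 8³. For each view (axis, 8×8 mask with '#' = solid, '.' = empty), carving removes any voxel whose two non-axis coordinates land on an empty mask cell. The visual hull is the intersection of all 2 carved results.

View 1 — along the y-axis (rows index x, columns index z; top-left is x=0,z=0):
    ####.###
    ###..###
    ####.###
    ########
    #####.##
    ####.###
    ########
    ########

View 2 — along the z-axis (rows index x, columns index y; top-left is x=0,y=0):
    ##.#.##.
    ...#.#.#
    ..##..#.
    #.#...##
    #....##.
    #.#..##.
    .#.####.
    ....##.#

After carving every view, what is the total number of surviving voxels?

voxel count = 219

start: 8×8×8 = 512 voxels
step 1: project along y, AND mask (58/64) → |grid| = 464
step 2: project along z, AND mask (30/64) → |grid| = 219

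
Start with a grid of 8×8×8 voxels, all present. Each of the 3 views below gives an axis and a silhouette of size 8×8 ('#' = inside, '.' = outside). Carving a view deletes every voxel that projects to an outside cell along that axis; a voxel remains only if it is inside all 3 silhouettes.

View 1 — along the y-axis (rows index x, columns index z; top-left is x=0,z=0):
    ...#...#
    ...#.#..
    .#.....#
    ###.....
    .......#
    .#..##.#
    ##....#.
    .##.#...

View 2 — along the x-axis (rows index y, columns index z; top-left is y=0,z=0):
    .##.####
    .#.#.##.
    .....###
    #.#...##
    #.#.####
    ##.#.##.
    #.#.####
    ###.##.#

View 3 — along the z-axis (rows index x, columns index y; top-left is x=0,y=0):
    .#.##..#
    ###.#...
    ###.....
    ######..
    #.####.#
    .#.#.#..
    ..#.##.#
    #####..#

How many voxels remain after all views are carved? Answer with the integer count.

50 voxels

initial block: 8^3 = 512
V1 y: intersect with XZ mask (20 set) -- 160 left
V2 x: intersect with YZ mask (40 set) -- 97 left
V3 z: intersect with XY mask (36 set) -- 50 left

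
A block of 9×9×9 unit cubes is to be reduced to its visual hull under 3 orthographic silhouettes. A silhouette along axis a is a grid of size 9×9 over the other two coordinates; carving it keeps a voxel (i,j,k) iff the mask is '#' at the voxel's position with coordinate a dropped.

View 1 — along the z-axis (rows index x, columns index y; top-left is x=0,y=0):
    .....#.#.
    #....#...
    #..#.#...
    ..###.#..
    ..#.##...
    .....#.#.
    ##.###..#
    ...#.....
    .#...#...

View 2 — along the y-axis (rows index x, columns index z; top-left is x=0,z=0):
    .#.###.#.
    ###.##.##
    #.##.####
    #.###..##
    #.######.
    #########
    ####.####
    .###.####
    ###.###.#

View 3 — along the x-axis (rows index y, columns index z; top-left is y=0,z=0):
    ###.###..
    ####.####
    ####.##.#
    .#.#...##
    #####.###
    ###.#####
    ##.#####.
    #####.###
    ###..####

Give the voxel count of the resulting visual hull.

138 voxels

initial block: 9^3 = 729
carve view 1 (along z, XY-mask fill 25/81): 225 voxels remain
carve view 2 (along y, XZ-mask fill 63/81): 177 voxels remain
carve view 3 (along x, YZ-mask fill 63/81): 138 voxels remain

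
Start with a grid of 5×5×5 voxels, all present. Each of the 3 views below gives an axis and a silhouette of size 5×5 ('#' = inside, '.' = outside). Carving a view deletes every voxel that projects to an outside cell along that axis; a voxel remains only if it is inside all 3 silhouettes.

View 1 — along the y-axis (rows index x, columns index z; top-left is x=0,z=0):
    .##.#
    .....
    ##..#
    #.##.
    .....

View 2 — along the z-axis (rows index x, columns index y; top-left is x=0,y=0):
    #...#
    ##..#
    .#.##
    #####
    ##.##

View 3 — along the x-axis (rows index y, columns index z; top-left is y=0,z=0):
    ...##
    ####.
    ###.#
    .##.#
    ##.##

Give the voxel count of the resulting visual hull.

initial block: 5^3 = 125
after view 1 [y-axis, 9 of 25 cells solid] → remaining = 45
after view 2 [z-axis, 17 of 25 cells solid] → remaining = 30
after view 3 [x-axis, 17 of 25 cells solid] → remaining = 19

voxel count = 19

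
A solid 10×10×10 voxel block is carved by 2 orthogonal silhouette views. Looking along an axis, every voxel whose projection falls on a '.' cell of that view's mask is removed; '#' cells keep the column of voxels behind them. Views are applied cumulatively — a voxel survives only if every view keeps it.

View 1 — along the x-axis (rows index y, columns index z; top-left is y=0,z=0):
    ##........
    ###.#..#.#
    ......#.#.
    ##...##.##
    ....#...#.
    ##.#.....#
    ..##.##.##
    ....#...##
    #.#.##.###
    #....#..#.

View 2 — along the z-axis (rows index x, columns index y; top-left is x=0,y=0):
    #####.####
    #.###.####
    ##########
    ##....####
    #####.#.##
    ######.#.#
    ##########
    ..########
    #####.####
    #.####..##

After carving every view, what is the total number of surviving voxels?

remaining voxels: 335

full grid |V| = 1000
V1 x: intersect with YZ mask (41 set) -- 410 left
V2 z: intersect with XY mask (83 set) -- 335 left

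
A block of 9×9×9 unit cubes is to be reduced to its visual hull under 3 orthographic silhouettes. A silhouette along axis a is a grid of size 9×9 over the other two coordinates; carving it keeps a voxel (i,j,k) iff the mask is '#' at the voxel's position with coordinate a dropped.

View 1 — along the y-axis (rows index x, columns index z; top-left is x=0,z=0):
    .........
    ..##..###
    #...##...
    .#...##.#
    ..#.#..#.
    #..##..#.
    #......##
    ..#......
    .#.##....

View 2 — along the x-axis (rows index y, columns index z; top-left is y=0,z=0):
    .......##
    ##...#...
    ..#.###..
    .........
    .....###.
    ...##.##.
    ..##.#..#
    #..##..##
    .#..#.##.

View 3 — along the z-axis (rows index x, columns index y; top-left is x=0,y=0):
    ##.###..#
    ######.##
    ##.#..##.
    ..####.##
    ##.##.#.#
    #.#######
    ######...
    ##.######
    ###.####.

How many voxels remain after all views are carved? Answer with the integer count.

voxel count = 58

start: 9×9×9 = 729 voxels
carve view 1 (along y, XZ-mask fill 26/81): 234 voxels remain
carve view 2 (along x, YZ-mask fill 29/81): 86 voxels remain
carve view 3 (along z, XY-mask fill 60/81): 58 voxels remain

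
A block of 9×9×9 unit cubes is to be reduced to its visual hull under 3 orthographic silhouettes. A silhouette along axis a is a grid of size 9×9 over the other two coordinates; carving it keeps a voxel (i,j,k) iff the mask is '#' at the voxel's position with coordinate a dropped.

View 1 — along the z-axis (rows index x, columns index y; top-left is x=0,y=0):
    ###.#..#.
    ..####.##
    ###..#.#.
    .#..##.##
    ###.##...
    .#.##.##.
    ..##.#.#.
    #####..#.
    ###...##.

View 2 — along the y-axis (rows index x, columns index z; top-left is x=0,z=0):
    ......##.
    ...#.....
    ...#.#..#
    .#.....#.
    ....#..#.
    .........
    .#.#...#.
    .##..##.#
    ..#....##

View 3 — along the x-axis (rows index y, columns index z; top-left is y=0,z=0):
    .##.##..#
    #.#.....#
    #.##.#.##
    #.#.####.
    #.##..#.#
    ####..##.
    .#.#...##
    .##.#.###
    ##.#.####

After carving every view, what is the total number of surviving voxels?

64 voxels

start: 9×9×9 = 729 voxels
after view 1 [z-axis, 46 of 81 cells solid] → remaining = 414
after view 2 [y-axis, 21 of 81 cells solid] → remaining = 108
after view 3 [x-axis, 48 of 81 cells solid] → remaining = 64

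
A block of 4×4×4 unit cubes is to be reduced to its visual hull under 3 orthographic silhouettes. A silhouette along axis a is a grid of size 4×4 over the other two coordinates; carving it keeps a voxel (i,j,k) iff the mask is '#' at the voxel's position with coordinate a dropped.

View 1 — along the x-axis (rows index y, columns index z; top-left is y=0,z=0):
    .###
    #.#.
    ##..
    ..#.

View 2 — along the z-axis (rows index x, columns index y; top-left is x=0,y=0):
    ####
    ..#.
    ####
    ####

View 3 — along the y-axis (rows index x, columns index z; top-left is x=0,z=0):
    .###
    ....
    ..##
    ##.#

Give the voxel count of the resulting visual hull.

|visual hull| = 15

before carving: 64 voxels (4×4×4)
carve view 1 (along x, YZ-mask fill 8/16): 32 voxels remain
carve view 2 (along z, XY-mask fill 13/16): 26 voxels remain
carve view 3 (along y, XZ-mask fill 8/16): 15 voxels remain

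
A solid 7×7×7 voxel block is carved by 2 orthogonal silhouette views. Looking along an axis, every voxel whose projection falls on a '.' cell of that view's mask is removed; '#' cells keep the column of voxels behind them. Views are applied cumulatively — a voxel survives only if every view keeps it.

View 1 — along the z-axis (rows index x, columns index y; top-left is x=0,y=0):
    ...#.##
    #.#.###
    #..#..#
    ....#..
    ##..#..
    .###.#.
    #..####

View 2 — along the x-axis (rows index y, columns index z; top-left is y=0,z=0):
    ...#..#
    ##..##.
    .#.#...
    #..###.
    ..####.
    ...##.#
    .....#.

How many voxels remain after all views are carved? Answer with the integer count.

|visual hull| = 68

before carving: 343 voxels (7×7×7)
V1 z: intersect with XY mask (24 set) -- 168 left
V2 x: intersect with YZ mask (20 set) -- 68 left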